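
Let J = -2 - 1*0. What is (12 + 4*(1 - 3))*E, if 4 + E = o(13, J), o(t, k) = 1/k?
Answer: -18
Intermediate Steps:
J = -2 (J = -2 + 0 = -2)
E = -9/2 (E = -4 + 1/(-2) = -4 - 1/2 = -9/2 ≈ -4.5000)
(12 + 4*(1 - 3))*E = (12 + 4*(1 - 3))*(-9/2) = (12 + 4*(-2))*(-9/2) = (12 - 8)*(-9/2) = 4*(-9/2) = -18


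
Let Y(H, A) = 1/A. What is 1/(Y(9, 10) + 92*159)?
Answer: 10/146281 ≈ 6.8362e-5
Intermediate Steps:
Y(H, A) = 1/A
1/(Y(9, 10) + 92*159) = 1/(1/10 + 92*159) = 1/(1/10 + 14628) = 1/(146281/10) = 10/146281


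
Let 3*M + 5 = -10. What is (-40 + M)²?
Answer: 2025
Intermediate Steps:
M = -5 (M = -5/3 + (⅓)*(-10) = -5/3 - 10/3 = -5)
(-40 + M)² = (-40 - 5)² = (-45)² = 2025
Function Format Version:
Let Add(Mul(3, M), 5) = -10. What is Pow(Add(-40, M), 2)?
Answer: 2025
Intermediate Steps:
M = -5 (M = Add(Rational(-5, 3), Mul(Rational(1, 3), -10)) = Add(Rational(-5, 3), Rational(-10, 3)) = -5)
Pow(Add(-40, M), 2) = Pow(Add(-40, -5), 2) = Pow(-45, 2) = 2025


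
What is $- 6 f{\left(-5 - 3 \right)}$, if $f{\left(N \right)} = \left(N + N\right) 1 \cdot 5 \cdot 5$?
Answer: $2400$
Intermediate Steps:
$f{\left(N \right)} = 50 N$ ($f{\left(N \right)} = 2 N 5 \cdot 5 = 2 N 25 = 50 N$)
$- 6 f{\left(-5 - 3 \right)} = - 6 \cdot 50 \left(-5 - 3\right) = - 6 \cdot 50 \left(-8\right) = \left(-6\right) \left(-400\right) = 2400$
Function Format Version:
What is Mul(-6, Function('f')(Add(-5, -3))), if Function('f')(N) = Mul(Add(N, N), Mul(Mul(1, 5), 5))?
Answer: 2400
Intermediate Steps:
Function('f')(N) = Mul(50, N) (Function('f')(N) = Mul(Mul(2, N), Mul(5, 5)) = Mul(Mul(2, N), 25) = Mul(50, N))
Mul(-6, Function('f')(Add(-5, -3))) = Mul(-6, Mul(50, Add(-5, -3))) = Mul(-6, Mul(50, -8)) = Mul(-6, -400) = 2400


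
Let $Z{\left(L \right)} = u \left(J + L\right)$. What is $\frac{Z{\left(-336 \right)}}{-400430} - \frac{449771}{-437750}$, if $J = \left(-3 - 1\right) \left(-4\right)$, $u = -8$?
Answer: $\frac{17898116153}{17528823250} \approx 1.0211$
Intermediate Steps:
$J = 16$ ($J = \left(-4\right) \left(-4\right) = 16$)
$Z{\left(L \right)} = -128 - 8 L$ ($Z{\left(L \right)} = - 8 \left(16 + L\right) = -128 - 8 L$)
$\frac{Z{\left(-336 \right)}}{-400430} - \frac{449771}{-437750} = \frac{-128 - -2688}{-400430} - \frac{449771}{-437750} = \left(-128 + 2688\right) \left(- \frac{1}{400430}\right) - - \frac{449771}{437750} = 2560 \left(- \frac{1}{400430}\right) + \frac{449771}{437750} = - \frac{256}{40043} + \frac{449771}{437750} = \frac{17898116153}{17528823250}$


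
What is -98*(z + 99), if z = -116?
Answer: 1666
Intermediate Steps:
-98*(z + 99) = -98*(-116 + 99) = -98*(-17) = 1666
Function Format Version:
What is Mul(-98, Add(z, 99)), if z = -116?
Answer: 1666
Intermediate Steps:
Mul(-98, Add(z, 99)) = Mul(-98, Add(-116, 99)) = Mul(-98, -17) = 1666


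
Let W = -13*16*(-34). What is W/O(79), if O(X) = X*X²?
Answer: 7072/493039 ≈ 0.014344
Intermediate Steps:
O(X) = X³
W = 7072 (W = -208*(-34) = 7072)
W/O(79) = 7072/(79³) = 7072/493039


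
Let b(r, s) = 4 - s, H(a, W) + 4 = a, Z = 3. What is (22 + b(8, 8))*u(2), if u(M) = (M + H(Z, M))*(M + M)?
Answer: 72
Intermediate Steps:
H(a, W) = -4 + a
u(M) = 2*M*(-1 + M) (u(M) = (M + (-4 + 3))*(M + M) = (M - 1)*(2*M) = (-1 + M)*(2*M) = 2*M*(-1 + M))
(22 + b(8, 8))*u(2) = (22 + (4 - 1*8))*(2*2*(-1 + 2)) = (22 + (4 - 8))*(2*2*1) = (22 - 4)*4 = 18*4 = 72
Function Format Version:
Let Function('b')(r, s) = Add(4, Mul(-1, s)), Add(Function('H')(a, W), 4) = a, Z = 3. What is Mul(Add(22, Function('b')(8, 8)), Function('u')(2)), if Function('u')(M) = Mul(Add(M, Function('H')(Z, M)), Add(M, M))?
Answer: 72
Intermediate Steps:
Function('H')(a, W) = Add(-4, a)
Function('u')(M) = Mul(2, M, Add(-1, M)) (Function('u')(M) = Mul(Add(M, Add(-4, 3)), Add(M, M)) = Mul(Add(M, -1), Mul(2, M)) = Mul(Add(-1, M), Mul(2, M)) = Mul(2, M, Add(-1, M)))
Mul(Add(22, Function('b')(8, 8)), Function('u')(2)) = Mul(Add(22, Add(4, Mul(-1, 8))), Mul(2, 2, Add(-1, 2))) = Mul(Add(22, Add(4, -8)), Mul(2, 2, 1)) = Mul(Add(22, -4), 4) = Mul(18, 4) = 72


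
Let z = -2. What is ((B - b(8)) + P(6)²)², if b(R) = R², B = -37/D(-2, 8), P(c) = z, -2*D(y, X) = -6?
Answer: 47089/9 ≈ 5232.1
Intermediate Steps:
D(y, X) = 3 (D(y, X) = -½*(-6) = 3)
P(c) = -2
B = -37/3 ≈ -12.333
((B - b(8)) + P(6)²)² = ((-37/3 - 1*8²) + (-2)²)² = ((-37/3 - 1*64) + 4)² = ((-37/3 - 64) + 4)² = (-229/3 + 4)² = (-217/3)² = 47089/9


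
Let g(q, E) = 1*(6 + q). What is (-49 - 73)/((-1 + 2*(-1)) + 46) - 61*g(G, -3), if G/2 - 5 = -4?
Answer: -21106/43 ≈ -490.84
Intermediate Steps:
G = 2 (G = 10 + 2*(-4) = 10 - 8 = 2)
g(q, E) = 6 + q
(-49 - 73)/((-1 + 2*(-1)) + 46) - 61*g(G, -3) = (-49 - 73)/((-1 + 2*(-1)) + 46) - 61*(6 + 2) = -122/((-1 - 2) + 46) - 61*8 = -122/(-3 + 46) - 488 = -122/43 - 488 = -21106/43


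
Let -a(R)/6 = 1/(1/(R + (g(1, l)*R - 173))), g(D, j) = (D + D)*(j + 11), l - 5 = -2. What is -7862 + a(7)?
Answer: -8042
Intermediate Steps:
l = 3 (l = 5 - 2 = 3)
g(D, j) = 2*D*(11 + j) (g(D, j) = (2*D)*(11 + j) = 2*D*(11 + j))
a(R) = 1038 - 174*R (a(R) = -(-1038 + 6*R + 6*(2*1*(11 + 3))*R) = -(-1038 + 6*R + 6*(2*1*14)*R) = -(-1038 + 174*R) = -6*(-173 + 29*R) = 1038 - 174*R)
-7862 + a(7) = -7862 + (1038 - 174*7) = -7862 + (1038 - 1218) = -7862 - 180 = -8042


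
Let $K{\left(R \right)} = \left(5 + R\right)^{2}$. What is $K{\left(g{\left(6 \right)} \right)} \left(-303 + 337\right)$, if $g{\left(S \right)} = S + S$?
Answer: $9826$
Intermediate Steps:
$g{\left(S \right)} = 2 S$
$K{\left(g{\left(6 \right)} \right)} \left(-303 + 337\right) = \left(5 + 2 \cdot 6\right)^{2} \left(-303 + 337\right) = \left(5 + 12\right)^{2} \cdot 34 = 17^{2} \cdot 34 = 289 \cdot 34 = 9826$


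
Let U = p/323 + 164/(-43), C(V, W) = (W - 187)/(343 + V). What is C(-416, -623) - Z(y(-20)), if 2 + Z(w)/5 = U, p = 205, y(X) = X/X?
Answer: 37506365/1013897 ≈ 36.992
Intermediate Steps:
C(V, W) = (-187 + W)/(343 + V)
y(X) = 1
U = -44157/13889 (U = 205/323 + 164/(-43) = 205*(1/323) + 164*(-1/43) = 205/323 - 164/43 = -44157/13889 ≈ -3.1793)
Z(w) = -359675/13889 (Z(w) = -10 + 5*(-44157/13889) = -10 - 220785/13889 = -359675/13889)
C(-416, -623) - Z(y(-20)) = (-187 - 623)/(343 - 416) - 1*(-359675/13889) = -810/(-73) + 359675/13889 = -1/73*(-810) + 359675/13889 = 810/73 + 359675/13889 = 37506365/1013897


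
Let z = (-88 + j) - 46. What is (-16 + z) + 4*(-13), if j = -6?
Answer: -208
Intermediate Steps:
z = -140 (z = (-88 - 6) - 46 = -94 - 46 = -140)
(-16 + z) + 4*(-13) = (-16 - 140) + 4*(-13) = -156 - 52 = -208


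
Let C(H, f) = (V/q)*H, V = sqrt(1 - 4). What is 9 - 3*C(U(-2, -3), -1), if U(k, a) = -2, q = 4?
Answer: 9 + 3*I*sqrt(3)/2 ≈ 9.0 + 2.5981*I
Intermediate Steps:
V = I*sqrt(3) (V = sqrt(-3) = I*sqrt(3) ≈ 1.732*I)
C(H, f) = I*H*sqrt(3)/4 (C(H, f) = ((I*sqrt(3))/4)*H = ((I*sqrt(3))*(1/4))*H = (I*sqrt(3)/4)*H = I*H*sqrt(3)/4)
9 - 3*C(U(-2, -3), -1) = 9 - 3*I*(-2)*sqrt(3)/4 = 9 - (-3)*I*sqrt(3)/2 = 9 + 3*I*sqrt(3)/2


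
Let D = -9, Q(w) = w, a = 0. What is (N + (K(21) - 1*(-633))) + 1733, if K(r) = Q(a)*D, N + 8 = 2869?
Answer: 5227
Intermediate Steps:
N = 2861 (N = -8 + 2869 = 2861)
K(r) = 0 (K(r) = 0*(-9) = 0)
(N + (K(21) - 1*(-633))) + 1733 = (2861 + (0 - 1*(-633))) + 1733 = (2861 + (0 + 633)) + 1733 = (2861 + 633) + 1733 = 3494 + 1733 = 5227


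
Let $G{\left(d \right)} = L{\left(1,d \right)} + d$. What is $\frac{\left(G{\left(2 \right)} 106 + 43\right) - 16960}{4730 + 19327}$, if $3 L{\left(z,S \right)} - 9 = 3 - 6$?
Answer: $- \frac{16493}{24057} \approx -0.68558$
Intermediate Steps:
$L{\left(z,S \right)} = 2$ ($L{\left(z,S \right)} = 3 + \frac{3 - 6}{3} = 3 + \frac{1}{3} \left(-3\right) = 3 - 1 = 2$)
$G{\left(d \right)} = 2 + d$
$\frac{\left(G{\left(2 \right)} 106 + 43\right) - 16960}{4730 + 19327} = \frac{\left(\left(2 + 2\right) 106 + 43\right) - 16960}{4730 + 19327} = \frac{\left(4 \cdot 106 + 43\right) - 16960}{24057} = \left(\left(424 + 43\right) - 16960\right) \frac{1}{24057} = \left(467 - 16960\right) \frac{1}{24057} = \left(-16493\right) \frac{1}{24057} = - \frac{16493}{24057}$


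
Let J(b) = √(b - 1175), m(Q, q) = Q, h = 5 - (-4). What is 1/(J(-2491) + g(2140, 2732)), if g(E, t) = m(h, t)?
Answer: 3/1249 - I*√3666/3747 ≈ 0.0024019 - 0.016159*I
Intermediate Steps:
h = 9 (h = 5 - 1*(-4) = 5 + 4 = 9)
g(E, t) = 9
J(b) = √(-1175 + b)
1/(J(-2491) + g(2140, 2732)) = 1/(√(-1175 - 2491) + 9) = 1/(√(-3666) + 9) = 1/(I*√3666 + 9) = 1/(9 + I*√3666)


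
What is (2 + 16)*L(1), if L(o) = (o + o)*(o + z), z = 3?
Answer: 144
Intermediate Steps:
L(o) = 2*o*(3 + o) (L(o) = (o + o)*(o + 3) = (2*o)*(3 + o) = 2*o*(3 + o))
(2 + 16)*L(1) = (2 + 16)*(2*1*(3 + 1)) = 18*(2*1*4) = 18*8 = 144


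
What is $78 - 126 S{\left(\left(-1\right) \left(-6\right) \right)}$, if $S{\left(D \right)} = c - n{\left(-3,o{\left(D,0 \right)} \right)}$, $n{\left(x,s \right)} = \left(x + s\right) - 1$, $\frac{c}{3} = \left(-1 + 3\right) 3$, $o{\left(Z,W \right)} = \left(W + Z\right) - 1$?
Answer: $-2064$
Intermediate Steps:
$o{\left(Z,W \right)} = -1 + W + Z$ ($o{\left(Z,W \right)} = \left(W + Z\right) - 1 = -1 + W + Z$)
$c = 18$ ($c = 3 \left(-1 + 3\right) 3 = 3 \cdot 2 \cdot 3 = 3 \cdot 6 = 18$)
$n{\left(x,s \right)} = -1 + s + x$ ($n{\left(x,s \right)} = \left(s + x\right) - 1 = -1 + s + x$)
$S{\left(D \right)} = 23 - D$ ($S{\left(D \right)} = 18 - \left(-1 + \left(-1 + 0 + D\right) - 3\right) = 18 - \left(-1 + \left(-1 + D\right) - 3\right) = 18 - \left(-5 + D\right) = 23 - D$)
$78 - 126 S{\left(\left(-1\right) \left(-6\right) \right)} = 78 - 126 \left(23 - \left(-1\right) \left(-6\right)\right) = 78 - 126 \left(23 - 6\right) = 78 - 2142 = -2064$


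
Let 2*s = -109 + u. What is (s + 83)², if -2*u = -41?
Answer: 24025/16 ≈ 1501.6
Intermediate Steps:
u = 41/2 (u = -½*(-41) = 41/2 ≈ 20.500)
s = -177/4 (s = (-109 + 41/2)/2 = (½)*(-177/2) = -177/4 ≈ -44.250)
(s + 83)² = (-177/4 + 83)² = (155/4)² = 24025/16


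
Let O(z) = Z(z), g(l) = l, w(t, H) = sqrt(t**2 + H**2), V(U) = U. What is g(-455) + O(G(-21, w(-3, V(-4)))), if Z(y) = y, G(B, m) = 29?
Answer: -426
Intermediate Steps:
w(t, H) = sqrt(H**2 + t**2)
O(z) = z
g(-455) + O(G(-21, w(-3, V(-4)))) = -455 + 29 = -426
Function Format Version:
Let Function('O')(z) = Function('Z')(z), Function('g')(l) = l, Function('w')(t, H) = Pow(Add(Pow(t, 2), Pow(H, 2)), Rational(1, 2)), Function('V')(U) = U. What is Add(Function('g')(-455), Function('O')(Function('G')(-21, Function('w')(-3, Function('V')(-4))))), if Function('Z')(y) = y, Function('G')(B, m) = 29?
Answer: -426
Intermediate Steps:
Function('w')(t, H) = Pow(Add(Pow(H, 2), Pow(t, 2)), Rational(1, 2))
Function('O')(z) = z
Add(Function('g')(-455), Function('O')(Function('G')(-21, Function('w')(-3, Function('V')(-4))))) = Add(-455, 29) = -426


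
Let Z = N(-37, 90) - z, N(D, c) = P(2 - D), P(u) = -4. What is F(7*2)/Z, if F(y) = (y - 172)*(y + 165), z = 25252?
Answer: 14141/12628 ≈ 1.1198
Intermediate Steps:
N(D, c) = -4
Z = -25256 (Z = -4 - 1*25252 = -4 - 25252 = -25256)
F(y) = (-172 + y)*(165 + y)
F(7*2)/Z = (-28380 + (7*2)² - 49*2)/(-25256) = (-28380 + 14² - 7*14)*(-1/25256) = (-28380 + 196 - 98)*(-1/25256) = -28282*(-1/25256) = 14141/12628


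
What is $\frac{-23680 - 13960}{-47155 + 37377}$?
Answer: $\frac{18820}{4889} \approx 3.8495$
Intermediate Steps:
$\frac{-23680 - 13960}{-47155 + 37377} = - \frac{37640}{-9778} = \left(-37640\right) \left(- \frac{1}{9778}\right) = \frac{18820}{4889}$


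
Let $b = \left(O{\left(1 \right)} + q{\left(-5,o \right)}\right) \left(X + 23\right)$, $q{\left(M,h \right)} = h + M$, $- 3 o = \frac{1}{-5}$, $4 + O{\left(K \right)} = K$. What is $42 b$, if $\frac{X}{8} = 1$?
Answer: $- \frac{51646}{5} \approx -10329.0$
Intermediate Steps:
$X = 8$ ($X = 8 \cdot 1 = 8$)
$O{\left(K \right)} = -4 + K$
$o = \frac{1}{15}$ ($o = - \frac{1}{3 \left(-5\right)} = \left(- \frac{1}{3}\right) \left(- \frac{1}{5}\right) = \frac{1}{15} \approx 0.066667$)
$q{\left(M,h \right)} = M + h$
$b = - \frac{3689}{15}$ ($b = \left(\left(-4 + 1\right) + \left(-5 + \frac{1}{15}\right)\right) \left(8 + 23\right) = \left(-3 - \frac{74}{15}\right) 31 = \left(- \frac{119}{15}\right) 31 = - \frac{3689}{15} \approx -245.93$)
$42 b = 42 \left(- \frac{3689}{15}\right) = - \frac{51646}{5}$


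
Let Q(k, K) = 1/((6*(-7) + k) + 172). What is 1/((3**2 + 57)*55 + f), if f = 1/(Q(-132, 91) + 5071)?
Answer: 10141/36811832 ≈ 0.00027548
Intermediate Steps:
Q(k, K) = 1/(130 + k) (Q(k, K) = 1/((-42 + k) + 172) = 1/(130 + k))
f = 2/10141 (f = 1/(1/(130 - 132) + 5071) = 1/(1/(-2) + 5071) = 1/(-1/2 + 5071) = 1/(10141/2) = 2/10141 ≈ 0.00019722)
1/((3**2 + 57)*55 + f) = 1/((3**2 + 57)*55 + 2/10141) = 1/((9 + 57)*55 + 2/10141) = 1/(66*55 + 2/10141) = 1/(3630 + 2/10141) = 1/(36811832/10141) = 10141/36811832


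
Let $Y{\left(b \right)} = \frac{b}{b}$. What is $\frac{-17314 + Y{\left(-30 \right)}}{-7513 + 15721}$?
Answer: $- \frac{5771}{2736} \approx -2.1093$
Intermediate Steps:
$Y{\left(b \right)} = 1$
$\frac{-17314 + Y{\left(-30 \right)}}{-7513 + 15721} = \frac{-17314 + 1}{-7513 + 15721} = - \frac{17313}{8208} = \left(-17313\right) \frac{1}{8208} = - \frac{5771}{2736}$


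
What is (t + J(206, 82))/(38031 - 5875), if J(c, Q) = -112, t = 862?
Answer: 375/16078 ≈ 0.023324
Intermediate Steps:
(t + J(206, 82))/(38031 - 5875) = (862 - 112)/(38031 - 5875) = 750/32156 = 750*(1/32156) = 375/16078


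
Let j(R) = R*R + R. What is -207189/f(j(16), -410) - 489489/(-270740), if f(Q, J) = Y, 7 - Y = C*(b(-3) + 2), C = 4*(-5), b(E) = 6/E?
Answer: -56090923437/1895180 ≈ -29597.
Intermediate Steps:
j(R) = R + R² (j(R) = R² + R = R + R²)
C = -20
Y = 7 (Y = 7 - (-20)*(6/(-3) + 2) = 7 - (-20)*(6*(-⅓) + 2) = 7 - (-20)*(-2 + 2) = 7 - (-20)*0 = 7 - 1*0 = 7 + 0 = 7)
f(Q, J) = 7
-207189/f(j(16), -410) - 489489/(-270740) = -207189/7 - 489489/(-270740) = -207189*⅐ - 489489*(-1/270740) = -207189/7 + 489489/270740 = -56090923437/1895180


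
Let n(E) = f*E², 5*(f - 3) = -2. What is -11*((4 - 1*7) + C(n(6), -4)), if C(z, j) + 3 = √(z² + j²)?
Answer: 66 - 44*√13714/5 ≈ -964.54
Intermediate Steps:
f = 13/5 (f = 3 + (⅕)*(-2) = 3 - ⅖ = 13/5 ≈ 2.6000)
n(E) = 13*E²/5
C(z, j) = -3 + √(j² + z²) (C(z, j) = -3 + √(z² + j²) = -3 + √(j² + z²))
-11*((4 - 1*7) + C(n(6), -4)) = -11*((4 - 1*7) + (-3 + √((-4)² + ((13/5)*6²)²))) = -11*((4 - 7) + (-3 + √(16 + ((13/5)*36)²))) = -11*(-3 + (-3 + √(16 + (468/5)²))) = -11*(-3 + (-3 + √(16 + 219024/25))) = -11*(-3 + (-3 + √(219424/25))) = -11*(-3 + (-3 + 4*√13714/5)) = -11*(-6 + 4*√13714/5) = 66 - 44*√13714/5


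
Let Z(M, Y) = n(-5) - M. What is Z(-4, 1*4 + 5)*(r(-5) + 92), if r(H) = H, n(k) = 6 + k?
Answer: 435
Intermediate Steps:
Z(M, Y) = 1 - M (Z(M, Y) = (6 - 5) - M = 1 - M)
Z(-4, 1*4 + 5)*(r(-5) + 92) = (1 - 1*(-4))*(-5 + 92) = (1 + 4)*87 = 5*87 = 435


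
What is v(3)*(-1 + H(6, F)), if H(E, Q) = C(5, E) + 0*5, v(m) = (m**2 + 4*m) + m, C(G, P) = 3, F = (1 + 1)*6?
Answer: 48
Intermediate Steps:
F = 12 (F = 2*6 = 12)
v(m) = m**2 + 5*m
H(E, Q) = 3 (H(E, Q) = 3 + 0*5 = 3 + 0 = 3)
v(3)*(-1 + H(6, F)) = (3*(5 + 3))*(-1 + 3) = (3*8)*2 = 24*2 = 48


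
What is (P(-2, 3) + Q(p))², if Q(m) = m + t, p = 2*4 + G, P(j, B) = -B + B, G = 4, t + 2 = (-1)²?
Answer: 121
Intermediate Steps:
t = -1 (t = -2 + (-1)² = -2 + 1 = -1)
P(j, B) = 0
p = 12 (p = 2*4 + 4 = 8 + 4 = 12)
Q(m) = -1 + m (Q(m) = m - 1 = -1 + m)
(P(-2, 3) + Q(p))² = (0 + (-1 + 12))² = (0 + 11)² = 11² = 121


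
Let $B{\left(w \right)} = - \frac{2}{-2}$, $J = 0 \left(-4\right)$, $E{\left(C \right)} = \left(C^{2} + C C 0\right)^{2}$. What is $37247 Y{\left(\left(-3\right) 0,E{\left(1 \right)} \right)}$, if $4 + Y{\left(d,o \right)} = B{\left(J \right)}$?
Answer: $-111741$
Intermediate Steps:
$E{\left(C \right)} = C^{4}$ ($E{\left(C \right)} = \left(C^{2} + C^{2} \cdot 0\right)^{2} = \left(C^{2} + 0\right)^{2} = \left(C^{2}\right)^{2} = C^{4}$)
$J = 0$
$B{\left(w \right)} = 1$ ($B{\left(w \right)} = \left(-2\right) \left(- \frac{1}{2}\right) = 1$)
$Y{\left(d,o \right)} = -3$ ($Y{\left(d,o \right)} = -4 + 1 = -3$)
$37247 Y{\left(\left(-3\right) 0,E{\left(1 \right)} \right)} = 37247 \left(-3\right) = -111741$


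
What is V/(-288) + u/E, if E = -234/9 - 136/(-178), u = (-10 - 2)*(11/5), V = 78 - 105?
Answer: 204813/179680 ≈ 1.1399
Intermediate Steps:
V = -27
u = -132/5 ≈ -26.400
E = -2246/89 (E = -234*1/9 - 136*(-1/178) = -26 + 68/89 = -2246/89 ≈ -25.236)
V/(-288) + u/E = -27/(-288) - 132/(5*(-2246/89)) = -27*(-1/288) - 132/5*(-89/2246) = 3/32 + 5874/5615 = 204813/179680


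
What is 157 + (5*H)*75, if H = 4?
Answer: 1657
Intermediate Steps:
157 + (5*H)*75 = 157 + (5*4)*75 = 157 + 20*75 = 157 + 1500 = 1657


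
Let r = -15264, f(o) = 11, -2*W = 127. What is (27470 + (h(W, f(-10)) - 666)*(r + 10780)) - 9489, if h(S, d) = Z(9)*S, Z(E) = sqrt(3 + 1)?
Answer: 3573793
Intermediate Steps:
W = -127/2 (W = -1/2*127 = -127/2 ≈ -63.500)
Z(E) = 2 (Z(E) = sqrt(4) = 2)
h(S, d) = 2*S
(27470 + (h(W, f(-10)) - 666)*(r + 10780)) - 9489 = (27470 + (2*(-127/2) - 666)*(-15264 + 10780)) - 9489 = (27470 + (-127 - 666)*(-4484)) - 9489 = (27470 - 793*(-4484)) - 9489 = (27470 + 3555812) - 9489 = 3583282 - 9489 = 3573793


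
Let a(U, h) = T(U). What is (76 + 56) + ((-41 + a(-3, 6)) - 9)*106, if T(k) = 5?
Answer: -4638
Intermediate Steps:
a(U, h) = 5
(76 + 56) + ((-41 + a(-3, 6)) - 9)*106 = (76 + 56) + ((-41 + 5) - 9)*106 = 132 + (-36 - 9)*106 = 132 - 45*106 = 132 - 4770 = -4638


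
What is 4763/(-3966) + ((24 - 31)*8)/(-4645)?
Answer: -21902039/18422070 ≈ -1.1889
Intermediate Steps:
4763/(-3966) + ((24 - 31)*8)/(-4645) = 4763*(-1/3966) - 7*8*(-1/4645) = -4763/3966 - 56*(-1/4645) = -4763/3966 + 56/4645 = -21902039/18422070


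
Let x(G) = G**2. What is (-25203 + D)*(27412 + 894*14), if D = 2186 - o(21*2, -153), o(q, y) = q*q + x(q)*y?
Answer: 9786792008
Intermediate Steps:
o(q, y) = q**2 + y*q**2 (o(q, y) = q*q + q**2*y = q**2 + y*q**2)
D = 270314 (D = 2186 - (21*2)**2*(1 - 153) = 2186 - 42**2*(-152) = 2186 - 1764*(-152) = 2186 - 1*(-268128) = 2186 + 268128 = 270314)
(-25203 + D)*(27412 + 894*14) = (-25203 + 270314)*(27412 + 894*14) = 245111*(27412 + 12516) = 245111*39928 = 9786792008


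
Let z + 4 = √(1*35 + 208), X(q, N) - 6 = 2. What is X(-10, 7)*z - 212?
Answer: -244 + 72*√3 ≈ -119.29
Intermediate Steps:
X(q, N) = 8 (X(q, N) = 6 + 2 = 8)
z = -4 + 9*√3 (z = -4 + √(1*35 + 208) = -4 + √(35 + 208) = -4 + √243 = -4 + 9*√3 ≈ 11.588)
X(-10, 7)*z - 212 = 8*(-4 + 9*√3) - 212 = (-32 + 72*√3) - 212 = -244 + 72*√3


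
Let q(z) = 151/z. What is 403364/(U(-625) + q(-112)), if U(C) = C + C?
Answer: -45176768/140151 ≈ -322.34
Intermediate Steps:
U(C) = 2*C
403364/(U(-625) + q(-112)) = 403364/(2*(-625) + 151/(-112)) = 403364/(-1250 + 151*(-1/112)) = 403364/(-1250 - 151/112) = 403364/(-140151/112) = 403364*(-112/140151) = -45176768/140151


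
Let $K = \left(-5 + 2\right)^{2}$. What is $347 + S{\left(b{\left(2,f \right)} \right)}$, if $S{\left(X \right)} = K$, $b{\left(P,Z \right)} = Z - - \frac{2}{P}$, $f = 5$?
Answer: $356$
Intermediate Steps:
$b{\left(P,Z \right)} = Z + \frac{2}{P}$
$K = 9$ ($K = \left(-3\right)^{2} = 9$)
$S{\left(X \right)} = 9$
$347 + S{\left(b{\left(2,f \right)} \right)} = 347 + 9 = 356$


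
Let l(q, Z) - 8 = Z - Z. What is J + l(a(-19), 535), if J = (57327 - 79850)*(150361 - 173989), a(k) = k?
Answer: 532173452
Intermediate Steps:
l(q, Z) = 8 (l(q, Z) = 8 + (Z - Z) = 8 + 0 = 8)
J = 532173444 (J = -22523*(-23628) = 532173444)
J + l(a(-19), 535) = 532173444 + 8 = 532173452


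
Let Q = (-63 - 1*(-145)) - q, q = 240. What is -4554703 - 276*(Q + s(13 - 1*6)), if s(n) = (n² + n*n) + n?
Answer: -4540075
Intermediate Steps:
s(n) = n + 2*n² (s(n) = (n² + n²) + n = 2*n² + n = n + 2*n²)
Q = -158 (Q = (-63 - 1*(-145)) - 1*240 = (-63 + 145) - 240 = 82 - 240 = -158)
-4554703 - 276*(Q + s(13 - 1*6)) = -4554703 - 276*(-158 + (13 - 1*6)*(1 + 2*(13 - 1*6))) = -4554703 - 276*(-158 + (13 - 6)*(1 + 2*(13 - 6))) = -4554703 - 276*(-158 + 7*(1 + 2*7)) = -4554703 - 276*(-158 + 7*(1 + 14)) = -4554703 - 276*(-158 + 7*15) = -4554703 - 276*(-158 + 105) = -4554703 - 276*(-53) = -4554703 + 14628 = -4540075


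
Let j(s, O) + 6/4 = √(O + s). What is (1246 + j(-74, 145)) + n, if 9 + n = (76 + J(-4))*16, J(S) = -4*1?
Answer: 4775/2 + √71 ≈ 2395.9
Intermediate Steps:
J(S) = -4
j(s, O) = -3/2 + √(O + s)
n = 1143 (n = -9 + (76 - 4)*16 = -9 + 72*16 = -9 + 1152 = 1143)
(1246 + j(-74, 145)) + n = (1246 + (-3/2 + √(145 - 74))) + 1143 = (1246 + (-3/2 + √71)) + 1143 = (2489/2 + √71) + 1143 = 4775/2 + √71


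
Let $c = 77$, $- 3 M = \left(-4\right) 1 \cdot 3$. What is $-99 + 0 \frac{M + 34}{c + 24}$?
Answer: $-99$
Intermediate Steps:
$M = 4$ ($M = - \frac{\left(-4\right) 1 \cdot 3}{3} = - \frac{\left(-4\right) 3}{3} = \left(- \frac{1}{3}\right) \left(-12\right) = 4$)
$-99 + 0 \frac{M + 34}{c + 24} = -99 + 0 \frac{4 + 34}{77 + 24} = -99 + 0 \cdot \frac{38}{101} = -99 + 0 = -99$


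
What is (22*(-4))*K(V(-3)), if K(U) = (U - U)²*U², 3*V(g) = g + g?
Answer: 0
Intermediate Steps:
V(g) = 2*g/3 (V(g) = (g + g)/3 = (2*g)/3 = 2*g/3)
K(U) = 0 (K(U) = 0²*U² = 0*U² = 0)
(22*(-4))*K(V(-3)) = (22*(-4))*0 = -88*0 = 0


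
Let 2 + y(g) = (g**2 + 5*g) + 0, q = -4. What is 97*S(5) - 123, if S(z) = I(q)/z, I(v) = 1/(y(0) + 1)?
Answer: -712/5 ≈ -142.40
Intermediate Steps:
y(g) = -2 + g**2 + 5*g (y(g) = -2 + ((g**2 + 5*g) + 0) = -2 + (g**2 + 5*g) = -2 + g**2 + 5*g)
I(v) = -1 (I(v) = 1/((-2 + 0**2 + 5*0) + 1) = 1/((-2 + 0 + 0) + 1) = 1/(-2 + 1) = 1/(-1) = -1)
S(z) = -1/z
97*S(5) - 123 = 97*(-1/5) - 123 = -97/5 - 123 = -712/5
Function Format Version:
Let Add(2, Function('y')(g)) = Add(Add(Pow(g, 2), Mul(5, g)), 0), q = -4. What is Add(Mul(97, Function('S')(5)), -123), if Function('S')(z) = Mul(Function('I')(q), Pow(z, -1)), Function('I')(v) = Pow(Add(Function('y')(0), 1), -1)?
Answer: Rational(-712, 5) ≈ -142.40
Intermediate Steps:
Function('y')(g) = Add(-2, Pow(g, 2), Mul(5, g)) (Function('y')(g) = Add(-2, Add(Add(Pow(g, 2), Mul(5, g)), 0)) = Add(-2, Add(Pow(g, 2), Mul(5, g))) = Add(-2, Pow(g, 2), Mul(5, g)))
Function('I')(v) = -1 (Function('I')(v) = Pow(Add(Add(-2, Pow(0, 2), Mul(5, 0)), 1), -1) = Pow(Add(Add(-2, 0, 0), 1), -1) = Pow(Add(-2, 1), -1) = Pow(-1, -1) = -1)
Function('S')(z) = Mul(-1, Pow(z, -1))
Add(Mul(97, Function('S')(5)), -123) = Add(Mul(97, Mul(-1, Pow(5, -1))), -123) = Add(Mul(97, Mul(-1, Rational(1, 5))), -123) = Add(Mul(97, Rational(-1, 5)), -123) = Add(Rational(-97, 5), -123) = Rational(-712, 5)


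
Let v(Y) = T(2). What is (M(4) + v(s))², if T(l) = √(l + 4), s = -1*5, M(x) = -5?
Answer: (5 - √6)² ≈ 6.5051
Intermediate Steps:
s = -5
T(l) = √(4 + l)
v(Y) = √6 (v(Y) = √(4 + 2) = √6)
(M(4) + v(s))² = (-5 + √6)²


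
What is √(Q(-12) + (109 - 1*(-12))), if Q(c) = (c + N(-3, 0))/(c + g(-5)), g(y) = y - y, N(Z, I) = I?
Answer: √122 ≈ 11.045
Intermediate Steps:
g(y) = 0
Q(c) = 1 (Q(c) = (c + 0)/(c + 0) = c/c = 1)
√(Q(-12) + (109 - 1*(-12))) = √(1 + (109 - 1*(-12))) = √(1 + (109 + 12)) = √(1 + 121) = √122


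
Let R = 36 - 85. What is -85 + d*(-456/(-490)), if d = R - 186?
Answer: -14881/49 ≈ -303.69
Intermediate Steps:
R = -49
d = -235 (d = -49 - 186 = -235)
-85 + d*(-456/(-490)) = -85 - (-107160)/(-490) = -85 - (-107160)*(-1)/490 = -85 - 235*228/245 = -85 - 10716/49 = -14881/49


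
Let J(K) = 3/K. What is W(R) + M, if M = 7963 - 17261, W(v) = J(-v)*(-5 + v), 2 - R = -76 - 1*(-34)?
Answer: -409229/44 ≈ -9300.7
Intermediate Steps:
R = 44 (R = 2 - (-76 - 1*(-34)) = 2 - (-76 + 34) = 2 - 1*(-42) = 2 + 42 = 44)
W(v) = -3*(-5 + v)/v (W(v) = (3/((-v)))*(-5 + v) = (3*(-1/v))*(-5 + v) = (-3/v)*(-5 + v) = -3*(-5 + v)/v)
M = -9298
W(R) + M = (-3 + 15/44) - 9298 = -117/44 - 9298 = -409229/44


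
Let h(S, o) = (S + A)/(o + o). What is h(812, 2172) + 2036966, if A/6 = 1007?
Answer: 4424293579/2172 ≈ 2.0370e+6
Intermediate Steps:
A = 6042 (A = 6*1007 = 6042)
h(S, o) = (6042 + S)/(2*o) (h(S, o) = (S + 6042)/(o + o) = (6042 + S)/((2*o)) = (6042 + S)*(1/(2*o)) = (6042 + S)/(2*o))
h(812, 2172) + 2036966 = (½)*(6042 + 812)/2172 + 2036966 = (½)*(1/2172)*6854 + 2036966 = 3427/2172 + 2036966 = 4424293579/2172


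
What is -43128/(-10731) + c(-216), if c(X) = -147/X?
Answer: 1210345/257544 ≈ 4.6996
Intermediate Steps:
-43128/(-10731) + c(-216) = -43128/(-10731) - 147/(-216) = -43128*(-1/10731) - 147*(-1/216) = 14376/3577 + 49/72 = 1210345/257544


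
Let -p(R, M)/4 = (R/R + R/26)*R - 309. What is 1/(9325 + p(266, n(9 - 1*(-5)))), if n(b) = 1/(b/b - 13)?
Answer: -13/18051 ≈ -0.00072018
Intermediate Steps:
n(b) = -1/12 (n(b) = 1/(1 - 13) = 1/(-12) = -1/12)
p(R, M) = 1236 - 4*R*(1 + R/26) (p(R, M) = -4*((R/R + R/26)*R - 309) = -4*((1 + R*(1/26))*R - 309) = -4*((1 + R/26)*R - 309) = -4*(R*(1 + R/26) - 309) = -4*(-309 + R*(1 + R/26)) = 1236 - 4*R*(1 + R/26))
1/(9325 + p(266, n(9 - 1*(-5)))) = 1/(9325 + (1236 - 4*266 - 2/13*266²)) = 1/(9325 + (1236 - 1064 - 2/13*70756)) = 1/(9325 + (1236 - 1064 - 141512/13)) = 1/(9325 - 139276/13) = 1/(-18051/13) = -13/18051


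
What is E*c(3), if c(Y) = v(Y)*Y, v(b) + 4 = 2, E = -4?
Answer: 24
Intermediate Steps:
v(b) = -2 (v(b) = -4 + 2 = -2)
c(Y) = -2*Y
E*c(3) = -(-8)*3 = -4*(-6) = 24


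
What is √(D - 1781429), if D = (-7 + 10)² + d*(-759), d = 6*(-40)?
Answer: 2*I*√399815 ≈ 1264.6*I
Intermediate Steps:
d = -240
D = 182169 (D = (-7 + 10)² - 240*(-759) = 3² + 182160 = 9 + 182160 = 182169)
√(D - 1781429) = √(182169 - 1781429) = √(-1599260) = 2*I*√399815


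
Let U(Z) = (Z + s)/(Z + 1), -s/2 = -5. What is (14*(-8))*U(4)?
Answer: -1568/5 ≈ -313.60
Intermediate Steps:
s = 10 (s = -2*(-5) = 10)
U(Z) = (10 + Z)/(1 + Z) (U(Z) = (Z + 10)/(Z + 1) = (10 + Z)/(1 + Z))
(14*(-8))*U(4) = (14*(-8))*((10 + 4)/(1 + 4)) = -112*14/5 = -1568/5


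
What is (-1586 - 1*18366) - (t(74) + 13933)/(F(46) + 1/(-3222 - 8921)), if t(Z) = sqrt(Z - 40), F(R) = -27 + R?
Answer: -4772434051/230716 - 12143*sqrt(34)/230716 ≈ -20686.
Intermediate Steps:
t(Z) = sqrt(-40 + Z)
(-1586 - 1*18366) - (t(74) + 13933)/(F(46) + 1/(-3222 - 8921)) = (-1586 - 1*18366) - (sqrt(-40 + 74) + 13933)/((-27 + 46) + 1/(-3222 - 8921)) = (-1586 - 18366) - (sqrt(34) + 13933)/(19 + 1/(-12143)) = -19952 - (13933 + sqrt(34))/(19 - 1/12143) = -19952 - (13933 + sqrt(34))/230716/12143 = -19952 - (13933 + sqrt(34))*12143/230716 = -19952 - (169188419/230716 + 12143*sqrt(34)/230716) = -19952 + (-169188419/230716 - 12143*sqrt(34)/230716) = -4772434051/230716 - 12143*sqrt(34)/230716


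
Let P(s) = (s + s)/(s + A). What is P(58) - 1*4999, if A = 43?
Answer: -504783/101 ≈ -4997.9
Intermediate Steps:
P(s) = 2*s/(43 + s) (P(s) = (s + s)/(s + 43) = (2*s)/(43 + s) = 2*s/(43 + s))
P(58) - 1*4999 = 2*58/(43 + 58) - 1*4999 = 2*58/101 - 4999 = 2*58*(1/101) - 4999 = 116/101 - 4999 = -504783/101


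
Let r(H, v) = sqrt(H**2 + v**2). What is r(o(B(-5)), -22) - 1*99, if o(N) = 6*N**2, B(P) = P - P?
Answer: -77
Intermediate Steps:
B(P) = 0
r(o(B(-5)), -22) - 1*99 = sqrt((6*0**2)**2 + (-22)**2) - 1*99 = sqrt((6*0)**2 + 484) - 99 = sqrt(0**2 + 484) - 99 = sqrt(0 + 484) - 99 = sqrt(484) - 99 = 22 - 99 = -77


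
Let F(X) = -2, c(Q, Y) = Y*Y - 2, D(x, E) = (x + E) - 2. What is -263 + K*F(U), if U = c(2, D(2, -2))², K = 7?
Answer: -277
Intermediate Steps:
D(x, E) = -2 + E + x (D(x, E) = (E + x) - 2 = -2 + E + x)
c(Q, Y) = -2 + Y² (c(Q, Y) = Y² - 2 = -2 + Y²)
U = 4 (U = (-2 + (-2 - 2 + 2)²)² = (-2 + (-2)²)² = (-2 + 4)² = 2² = 4)
-263 + K*F(U) = -263 + 7*(-2) = -263 - 14 = -277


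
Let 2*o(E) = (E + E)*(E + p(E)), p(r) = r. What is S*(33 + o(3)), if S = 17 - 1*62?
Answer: -2295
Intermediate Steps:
S = -45 (S = 17 - 62 = -45)
o(E) = 2*E² (o(E) = ((E + E)*(E + E))/2 = ((2*E)*(2*E))/2 = (4*E²)/2 = 2*E²)
S*(33 + o(3)) = -45*(33 + 2*3²) = -45*(33 + 2*9) = -45*(33 + 18) = -45*51 = -2295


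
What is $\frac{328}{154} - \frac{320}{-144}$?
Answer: $\frac{3016}{693} \approx 4.3521$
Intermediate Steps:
$\frac{328}{154} - \frac{320}{-144} = 328 \cdot \frac{1}{154} - - \frac{20}{9} = \frac{164}{77} + \frac{20}{9} = \frac{3016}{693}$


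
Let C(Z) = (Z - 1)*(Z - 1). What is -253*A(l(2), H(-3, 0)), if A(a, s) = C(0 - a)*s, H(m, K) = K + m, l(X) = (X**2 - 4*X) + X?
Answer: 759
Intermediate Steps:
C(Z) = (-1 + Z)**2 (C(Z) = (-1 + Z)*(-1 + Z) = (-1 + Z)**2)
l(X) = X**2 - 3*X
A(a, s) = s*(-1 - a)**2 (A(a, s) = (-1 + (0 - a))**2*s = (-1 - a)**2*s = s*(-1 - a)**2)
-253*A(l(2), H(-3, 0)) = -253*(0 - 3)*(1 + 2*(-3 + 2))**2 = -(-759)*(1 + 2*(-1))**2 = -(-759)*(1 - 2)**2 = -(-759)*(-1)**2 = -(-759) = -253*(-3) = 759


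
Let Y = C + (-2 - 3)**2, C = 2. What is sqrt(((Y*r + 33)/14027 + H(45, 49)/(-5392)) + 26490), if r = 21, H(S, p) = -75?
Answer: 3*sqrt(6226773262987315)/1454492 ≈ 162.76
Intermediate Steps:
Y = 27 (Y = 2 + (-2 - 3)**2 = 2 + (-5)**2 = 2 + 25 = 27)
sqrt(((Y*r + 33)/14027 + H(45, 49)/(-5392)) + 26490) = sqrt(((27*21 + 33)/14027 - 75/(-5392)) + 26490) = sqrt(((567 + 33)*(1/14027) - 75*(-1/5392)) + 26490) = sqrt((600*(1/14027) + 75/5392) + 26490) = sqrt((600/14027 + 75/5392) + 26490) = sqrt(4287225/75633584 + 26490) = sqrt(2003537927385/75633584) = 3*sqrt(6226773262987315)/1454492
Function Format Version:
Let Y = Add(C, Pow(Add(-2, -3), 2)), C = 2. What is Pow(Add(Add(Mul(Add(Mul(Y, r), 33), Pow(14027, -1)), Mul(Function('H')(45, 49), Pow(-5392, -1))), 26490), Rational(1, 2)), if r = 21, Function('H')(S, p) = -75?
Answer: Mul(Rational(3, 1454492), Pow(6226773262987315, Rational(1, 2))) ≈ 162.76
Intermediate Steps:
Y = 27 (Y = Add(2, Pow(Add(-2, -3), 2)) = Add(2, Pow(-5, 2)) = Add(2, 25) = 27)
Pow(Add(Add(Mul(Add(Mul(Y, r), 33), Pow(14027, -1)), Mul(Function('H')(45, 49), Pow(-5392, -1))), 26490), Rational(1, 2)) = Pow(Add(Add(Mul(Add(Mul(27, 21), 33), Pow(14027, -1)), Mul(-75, Pow(-5392, -1))), 26490), Rational(1, 2)) = Pow(Add(Add(Mul(Add(567, 33), Rational(1, 14027)), Mul(-75, Rational(-1, 5392))), 26490), Rational(1, 2)) = Pow(Add(Add(Mul(600, Rational(1, 14027)), Rational(75, 5392)), 26490), Rational(1, 2)) = Pow(Add(Add(Rational(600, 14027), Rational(75, 5392)), 26490), Rational(1, 2)) = Pow(Add(Rational(4287225, 75633584), 26490), Rational(1, 2)) = Pow(Rational(2003537927385, 75633584), Rational(1, 2)) = Mul(Rational(3, 1454492), Pow(6226773262987315, Rational(1, 2)))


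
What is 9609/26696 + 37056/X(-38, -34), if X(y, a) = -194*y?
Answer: 265021131/49200728 ≈ 5.3865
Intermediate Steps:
9609/26696 + 37056/X(-38, -34) = 9609/26696 + 37056/((-194*(-38))) = 9609*(1/26696) + 37056/7372 = 9609/26696 + 37056*(1/7372) = 9609/26696 + 9264/1843 = 265021131/49200728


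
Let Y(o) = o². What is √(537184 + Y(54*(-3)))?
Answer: 2*√140857 ≈ 750.62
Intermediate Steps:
√(537184 + Y(54*(-3))) = √(537184 + (54*(-3))²) = √(537184 + (-162)²) = √(537184 + 26244) = √563428 = 2*√140857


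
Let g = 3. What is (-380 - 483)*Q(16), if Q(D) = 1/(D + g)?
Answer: -863/19 ≈ -45.421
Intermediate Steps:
Q(D) = 1/(3 + D) (Q(D) = 1/(D + 3) = 1/(3 + D))
(-380 - 483)*Q(16) = (-380 - 483)/(3 + 16) = -863/19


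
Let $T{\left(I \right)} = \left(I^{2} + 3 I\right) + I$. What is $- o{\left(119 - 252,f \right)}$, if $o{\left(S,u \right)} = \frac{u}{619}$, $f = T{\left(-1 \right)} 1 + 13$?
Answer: $- \frac{10}{619} \approx -0.016155$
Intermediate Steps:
$T{\left(I \right)} = I^{2} + 4 I$
$f = 10$ ($f = - (4 - 1) 1 + 13 = \left(-1\right) 3 \cdot 1 + 13 = \left(-3\right) 1 + 13 = -3 + 13 = 10$)
$o{\left(S,u \right)} = \frac{u}{619}$ ($o{\left(S,u \right)} = u \frac{1}{619} = \frac{u}{619}$)
$- o{\left(119 - 252,f \right)} = - \frac{10}{619}$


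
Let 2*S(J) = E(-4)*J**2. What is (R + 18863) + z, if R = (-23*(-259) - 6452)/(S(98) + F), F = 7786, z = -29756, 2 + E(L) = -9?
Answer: -54508517/5004 ≈ -10893.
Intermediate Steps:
E(L) = -11 (E(L) = -2 - 9 = -11)
S(J) = -11*J**2/2 (S(J) = (-11*J**2)/2 = -11*J**2/2)
R = 55/5004 (R = (-23*(-259) - 6452)/(-11/2*98**2 + 7786) = (5957 - 6452)/(-11/2*9604 + 7786) = -495/(-52822 + 7786) = -495/(-45036) = -495*(-1/45036) = 55/5004 ≈ 0.010991)
(R + 18863) + z = (55/5004 + 18863) - 29756 = 94390507/5004 - 29756 = -54508517/5004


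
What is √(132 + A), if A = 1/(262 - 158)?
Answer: √356954/52 ≈ 11.490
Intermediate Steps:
A = 1/104 ≈ 0.0096154
√(132 + A) = √(132 + 1/104) = √(13729/104) = √356954/52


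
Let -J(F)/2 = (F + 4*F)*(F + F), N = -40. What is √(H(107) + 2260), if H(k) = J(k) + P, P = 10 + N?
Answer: 5*I*√9070 ≈ 476.18*I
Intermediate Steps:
J(F) = -20*F² (J(F) = -2*(F + 4*F)*(F + F) = -2*5*F*2*F = -20*F²)
P = -30 (P = 10 - 40 = -30)
H(k) = -30 - 20*k² (H(k) = -20*k² - 30 = -30 - 20*k²)
√(H(107) + 2260) = √((-30 - 20*107²) + 2260) = √((-30 - 20*11449) + 2260) = √((-30 - 228980) + 2260) = √(-229010 + 2260) = √(-226750) = 5*I*√9070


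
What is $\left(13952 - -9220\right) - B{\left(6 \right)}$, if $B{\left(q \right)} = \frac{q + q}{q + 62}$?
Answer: $\frac{393921}{17} \approx 23172.0$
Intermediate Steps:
$B{\left(q \right)} = \frac{2 q}{62 + q}$
$\left(13952 - -9220\right) - B{\left(6 \right)} = \left(13952 - -9220\right) - 2 \cdot 6 \frac{1}{62 + 6} = \left(13952 + 9220\right) - 2 \cdot 6 \cdot \frac{1}{68} = 23172 - 2 \cdot 6 \cdot \frac{1}{68} = 23172 - \frac{3}{17} = \frac{393921}{17}$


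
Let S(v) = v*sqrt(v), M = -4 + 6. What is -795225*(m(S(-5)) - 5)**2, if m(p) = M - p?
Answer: 92246100 + 23856750*I*sqrt(5) ≈ 9.2246e+7 + 5.3345e+7*I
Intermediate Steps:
M = 2
S(v) = v**(3/2)
m(p) = 2 - p
-795225*(m(S(-5)) - 5)**2 = -795225*((2 - (-5)**(3/2)) - 5)**2 = -795225*((2 - (-5)*I*sqrt(5)) - 5)**2 = -795225*((2 + 5*I*sqrt(5)) - 5)**2 = -795225*(-3 + 5*I*sqrt(5))**2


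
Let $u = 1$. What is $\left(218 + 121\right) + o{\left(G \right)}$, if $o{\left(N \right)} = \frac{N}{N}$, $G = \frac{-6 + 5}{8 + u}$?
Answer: $340$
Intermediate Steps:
$G = - \frac{1}{9}$ ($G = \frac{-6 + 5}{8 + 1} = - \frac{1}{9} \approx -0.11111$)
$o{\left(N \right)} = 1$
$\left(218 + 121\right) + o{\left(G \right)} = \left(218 + 121\right) + 1 = 339 + 1 = 340$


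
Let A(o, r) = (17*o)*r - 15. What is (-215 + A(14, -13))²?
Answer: 11048976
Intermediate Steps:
A(o, r) = -15 + 17*o*r (A(o, r) = 17*o*r - 15 = -15 + 17*o*r)
(-215 + A(14, -13))² = (-215 + (-15 + 17*14*(-13)))² = (-215 + (-15 - 3094))² = (-215 - 3109)² = (-3324)² = 11048976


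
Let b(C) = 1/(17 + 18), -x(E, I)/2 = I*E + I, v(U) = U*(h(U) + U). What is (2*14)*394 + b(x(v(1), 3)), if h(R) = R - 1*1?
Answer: 386121/35 ≈ 11032.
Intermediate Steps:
h(R) = -1 + R (h(R) = R - 1 = -1 + R)
v(U) = U*(-1 + 2*U) (v(U) = U*((-1 + U) + U) = U*(-1 + 2*U))
x(E, I) = -2*I - 2*E*I (x(E, I) = -2*(I*E + I) = -2*(E*I + I) = -2*(I + E*I) = -2*I - 2*E*I)
b(C) = 1/35
(2*14)*394 + b(x(v(1), 3)) = (2*14)*394 + 1/35 = 28*394 + 1/35 = 11032 + 1/35 = 386121/35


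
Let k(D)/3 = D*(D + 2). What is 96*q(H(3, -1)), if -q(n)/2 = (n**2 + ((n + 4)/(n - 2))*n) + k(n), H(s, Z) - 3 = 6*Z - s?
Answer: -20448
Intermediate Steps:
k(D) = 3*D*(2 + D) (k(D) = 3*(D*(D + 2)) = 3*(D*(2 + D)) = 3*D*(2 + D))
H(s, Z) = 3 - s + 6*Z (H(s, Z) = 3 + (6*Z - s) = 3 + (-s + 6*Z) = 3 - s + 6*Z)
q(n) = -2*n**2 - 6*n*(2 + n) - 2*n*(4 + n)/(-2 + n) (q(n) = -2*((n**2 + ((n + 4)/(n - 2))*n) + 3*n*(2 + n)) = -2*((n**2 + ((4 + n)/(-2 + n))*n) + 3*n*(2 + n)) = -2*((n**2 + n*(4 + n)/(-2 + n)) + 3*n*(2 + n)) = -2*(n**2 + 3*n*(2 + n) + n*(4 + n)/(-2 + n)) = -2*n**2 - 6*n*(2 + n) - 2*n*(4 + n)/(-2 + n))
96*q(H(3, -1)) = 96*(2*(3 - 1*3 + 6*(-1))*(8 + (3 - 1*3 + 6*(-1)) - 4*(3 - 1*3 + 6*(-1))**2)/(-2 + (3 - 1*3 + 6*(-1)))) = 96*(2*(3 - 3 - 6)*(8 + (3 - 3 - 6) - 4*(3 - 3 - 6)**2)/(-2 + (3 - 3 - 6))) = 96*(2*(-6)*(8 - 6 - 4*(-6)**2)/(-2 - 6)) = 96*(2*(-6)*(8 - 6 - 4*36)/(-8)) = 96*(2*(-6)*(-1/8)*(8 - 6 - 144)) = 96*(2*(-6)*(-1/8)*(-142)) = 96*(-213) = -20448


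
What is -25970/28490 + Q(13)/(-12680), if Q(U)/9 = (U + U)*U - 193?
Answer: -1047083/1032152 ≈ -1.0145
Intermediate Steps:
Q(U) = -1737 + 18*U² (Q(U) = 9*((U + U)*U - 193) = 9*((2*U)*U - 193) = 9*(2*U² - 193) = 9*(-193 + 2*U²) = -1737 + 18*U²)
-25970/28490 + Q(13)/(-12680) = -25970/28490 + (-1737 + 18*13²)/(-12680) = -25970*1/28490 + (-1737 + 18*169)*(-1/12680) = -371/407 + (-1737 + 3042)*(-1/12680) = -371/407 + 1305*(-1/12680) = -371/407 - 261/2536 = -1047083/1032152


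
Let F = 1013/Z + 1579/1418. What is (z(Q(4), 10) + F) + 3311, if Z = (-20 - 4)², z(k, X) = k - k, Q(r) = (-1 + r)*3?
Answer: 1353332393/408384 ≈ 3313.9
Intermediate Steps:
Q(r) = -3 + 3*r
z(k, X) = 0
Z = 576 (Z = (-24)² = 576)
F = 1172969/408384 (F = 1013/576 + 1579/1418 = 1172969/408384 ≈ 2.8722)
(z(Q(4), 10) + F) + 3311 = (0 + 1172969/408384) + 3311 = 1172969/408384 + 3311 = 1353332393/408384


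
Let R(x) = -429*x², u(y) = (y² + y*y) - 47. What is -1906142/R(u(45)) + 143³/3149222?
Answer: 20107878637956751/21648696356858142 ≈ 0.92883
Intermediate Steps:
u(y) = -47 + 2*y² (u(y) = (y² + y²) - 47 = 2*y² - 47 = -47 + 2*y²)
-1906142/R(u(45)) + 143³/3149222 = -1906142*(-1/(429*(-47 + 2*45²)²)) + 143³/3149222 = -1906142*(-1/(429*(-47 + 2*2025)²)) + 2924207*(1/3149222) = -1906142*(-1/(429*(-47 + 4050)²)) + 2924207/3149222 = -1906142/((-429*4003²)) + 2924207/3149222 = -1906142/((-429*16024009)) + 2924207/3149222 = -1906142/(-6874299861) + 2924207/3149222 = -1906142*(-1/6874299861) + 2924207/3149222 = 1906142/6874299861 + 2924207/3149222 = 20107878637956751/21648696356858142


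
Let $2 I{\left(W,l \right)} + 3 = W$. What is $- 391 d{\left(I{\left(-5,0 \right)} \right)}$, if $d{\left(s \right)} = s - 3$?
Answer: $2737$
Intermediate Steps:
$I{\left(W,l \right)} = - \frac{3}{2} + \frac{W}{2}$
$d{\left(s \right)} = -3 + s$ ($d{\left(s \right)} = s - 3 = -3 + s$)
$- 391 d{\left(I{\left(-5,0 \right)} \right)} = - 391 \left(-3 + \left(- \frac{3}{2} + \frac{1}{2} \left(-5\right)\right)\right) = - 391 \left(-3 - 4\right) = \left(-391\right) \left(-7\right) = 2737$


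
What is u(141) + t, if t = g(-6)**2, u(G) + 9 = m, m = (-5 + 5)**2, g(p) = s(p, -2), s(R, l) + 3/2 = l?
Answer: 13/4 ≈ 3.2500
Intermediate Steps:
s(R, l) = -3/2 + l
g(p) = -7/2 (g(p) = -3/2 - 2 = -7/2)
m = 0 (m = 0**2 = 0)
u(G) = -9 (u(G) = -9 + 0 = -9)
t = 49/4 (t = (-7/2)**2 = 49/4 ≈ 12.250)
u(141) + t = -9 + 49/4 = 13/4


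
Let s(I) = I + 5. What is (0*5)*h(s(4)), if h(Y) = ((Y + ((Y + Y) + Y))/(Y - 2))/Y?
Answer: 0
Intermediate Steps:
s(I) = 5 + I
h(Y) = 4/(-2 + Y) (h(Y) = ((Y + (2*Y + Y))/(-2 + Y))/Y = ((Y + 3*Y)/(-2 + Y))/Y = ((4*Y)/(-2 + Y))/Y = (4*Y/(-2 + Y))/Y = 4/(-2 + Y))
(0*5)*h(s(4)) = (0*5)*(4/(-2 + (5 + 4))) = 0*(4/(-2 + 9)) = 0*(4/7) = 0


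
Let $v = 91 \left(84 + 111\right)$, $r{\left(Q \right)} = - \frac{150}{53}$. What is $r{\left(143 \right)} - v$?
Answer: $- \frac{940635}{53} \approx -17748.0$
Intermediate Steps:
$r{\left(Q \right)} = - \frac{150}{53}$ ($r{\left(Q \right)} = \left(-150\right) \frac{1}{53} = - \frac{150}{53}$)
$v = 17745$ ($v = 91 \cdot 195 = 17745$)
$r{\left(143 \right)} - v = - \frac{150}{53} - 17745 = - \frac{940635}{53}$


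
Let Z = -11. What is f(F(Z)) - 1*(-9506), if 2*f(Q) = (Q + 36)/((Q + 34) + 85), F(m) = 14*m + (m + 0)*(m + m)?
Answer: 1967804/207 ≈ 9506.3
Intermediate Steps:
F(m) = 2*m² + 14*m (F(m) = 14*m + m*(2*m) = 14*m + 2*m² = 2*m² + 14*m)
f(Q) = (36 + Q)/(2*(119 + Q)) (f(Q) = ((Q + 36)/((Q + 34) + 85))/2 = ((36 + Q)/((34 + Q) + 85))/2 = ((36 + Q)/(119 + Q))/2 = (36 + Q)/(2*(119 + Q)))
f(F(Z)) - 1*(-9506) = (36 + 2*(-11)*(7 - 11))/(2*(119 + 2*(-11)*(7 - 11))) - 1*(-9506) = (36 + 2*(-11)*(-4))/(2*(119 + 2*(-11)*(-4))) + 9506 = (36 + 88)/(2*(119 + 88)) + 9506 = (½)*124/207 + 9506 = (½)*(1/207)*124 + 9506 = 62/207 + 9506 = 1967804/207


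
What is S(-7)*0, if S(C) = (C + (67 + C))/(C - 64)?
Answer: 0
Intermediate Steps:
S(C) = (67 + 2*C)/(-64 + C)
S(-7)*0 = ((67 + 2*(-7))/(-64 - 7))*0 = ((67 - 14)/(-71))*0 = -1/71*53*0 = -53/71*0 = 0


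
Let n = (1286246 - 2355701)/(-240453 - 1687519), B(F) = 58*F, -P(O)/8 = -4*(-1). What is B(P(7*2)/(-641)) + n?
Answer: 4263836687/1235830052 ≈ 3.4502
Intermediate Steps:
P(O) = -32 (P(O) = -(-32)*(-1) = -8*4 = -32)
n = 1069455/1927972 (n = -1069455/(-1927972) = -1069455*(-1/1927972) = 1069455/1927972 ≈ 0.55470)
B(P(7*2)/(-641)) + n = 58*(-32/(-641)) + 1069455/1927972 = 58*(-32*(-1/641)) + 1069455/1927972 = 58*(32/641) + 1069455/1927972 = 1856/641 + 1069455/1927972 = 4263836687/1235830052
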